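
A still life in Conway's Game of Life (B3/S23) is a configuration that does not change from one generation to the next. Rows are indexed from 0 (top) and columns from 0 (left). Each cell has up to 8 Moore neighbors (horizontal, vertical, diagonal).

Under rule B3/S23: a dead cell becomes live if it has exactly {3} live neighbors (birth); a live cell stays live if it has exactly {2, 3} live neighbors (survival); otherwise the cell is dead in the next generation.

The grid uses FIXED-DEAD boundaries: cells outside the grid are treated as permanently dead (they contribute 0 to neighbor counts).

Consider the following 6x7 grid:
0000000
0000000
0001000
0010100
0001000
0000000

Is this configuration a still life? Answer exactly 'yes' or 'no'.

Compute generation 1 and compare to generation 0 (given above):
Generation 1:
0000000
0000000
0001000
0010100
0001000
0000000
The grids are IDENTICAL -> still life.

Answer: yes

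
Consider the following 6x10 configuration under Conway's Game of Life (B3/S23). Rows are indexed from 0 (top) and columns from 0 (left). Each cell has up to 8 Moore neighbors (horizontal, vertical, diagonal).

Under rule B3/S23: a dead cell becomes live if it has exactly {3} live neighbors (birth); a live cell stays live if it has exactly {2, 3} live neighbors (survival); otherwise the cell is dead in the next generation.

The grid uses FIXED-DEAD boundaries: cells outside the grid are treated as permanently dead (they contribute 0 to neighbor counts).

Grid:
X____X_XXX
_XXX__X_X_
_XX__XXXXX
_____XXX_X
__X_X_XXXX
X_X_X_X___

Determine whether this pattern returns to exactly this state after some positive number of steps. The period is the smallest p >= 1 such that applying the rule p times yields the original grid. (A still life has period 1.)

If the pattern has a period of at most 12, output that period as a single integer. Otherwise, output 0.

Simulating and comparing each generation to the original:
Gen 0 (original, given above): 31 live cells
Gen 1: 23 live cells, differs from original
Gen 2: 20 live cells, differs from original
Gen 3: 20 live cells, differs from original
Gen 4: 15 live cells, differs from original
Gen 5: 15 live cells, differs from original
Gen 6: 18 live cells, differs from original
Gen 7: 15 live cells, differs from original
Gen 8: 15 live cells, differs from original
Gen 9: 14 live cells, differs from original
Gen 10: 15 live cells, differs from original
Gen 11: 11 live cells, differs from original
Gen 12: 10 live cells, differs from original
No period found within 12 steps.

Answer: 0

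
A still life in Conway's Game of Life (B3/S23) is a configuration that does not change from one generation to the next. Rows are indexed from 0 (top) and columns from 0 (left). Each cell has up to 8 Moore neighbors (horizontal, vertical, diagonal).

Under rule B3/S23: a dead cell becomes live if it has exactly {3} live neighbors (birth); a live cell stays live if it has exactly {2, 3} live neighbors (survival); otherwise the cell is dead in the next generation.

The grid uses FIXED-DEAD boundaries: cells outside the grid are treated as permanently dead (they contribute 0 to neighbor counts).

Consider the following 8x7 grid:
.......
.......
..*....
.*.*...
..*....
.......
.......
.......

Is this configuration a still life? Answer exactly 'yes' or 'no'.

Compute generation 1 and compare to generation 0 (given above):
Generation 1:
.......
.......
..*....
.*.*...
..*....
.......
.......
.......
The grids are IDENTICAL -> still life.

Answer: yes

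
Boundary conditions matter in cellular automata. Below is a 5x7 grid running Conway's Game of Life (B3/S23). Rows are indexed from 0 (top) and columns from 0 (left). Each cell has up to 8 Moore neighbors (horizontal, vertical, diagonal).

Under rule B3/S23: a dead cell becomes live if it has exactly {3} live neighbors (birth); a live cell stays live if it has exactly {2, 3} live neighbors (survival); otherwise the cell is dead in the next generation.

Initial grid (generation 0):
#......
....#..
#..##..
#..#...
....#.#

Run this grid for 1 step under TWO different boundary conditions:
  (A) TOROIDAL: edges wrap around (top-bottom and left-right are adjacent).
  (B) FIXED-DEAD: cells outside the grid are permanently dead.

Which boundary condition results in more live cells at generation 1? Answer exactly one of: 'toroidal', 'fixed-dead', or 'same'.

Under TOROIDAL boundary, generation 1:
.....#.
...##..
...##..
#..#.##
#.....#
Population = 11

Under FIXED-DEAD boundary, generation 1:
.......
...##..
...##..
...#.#.
.......
Population = 6

Comparison: toroidal=11, fixed-dead=6 -> toroidal

Answer: toroidal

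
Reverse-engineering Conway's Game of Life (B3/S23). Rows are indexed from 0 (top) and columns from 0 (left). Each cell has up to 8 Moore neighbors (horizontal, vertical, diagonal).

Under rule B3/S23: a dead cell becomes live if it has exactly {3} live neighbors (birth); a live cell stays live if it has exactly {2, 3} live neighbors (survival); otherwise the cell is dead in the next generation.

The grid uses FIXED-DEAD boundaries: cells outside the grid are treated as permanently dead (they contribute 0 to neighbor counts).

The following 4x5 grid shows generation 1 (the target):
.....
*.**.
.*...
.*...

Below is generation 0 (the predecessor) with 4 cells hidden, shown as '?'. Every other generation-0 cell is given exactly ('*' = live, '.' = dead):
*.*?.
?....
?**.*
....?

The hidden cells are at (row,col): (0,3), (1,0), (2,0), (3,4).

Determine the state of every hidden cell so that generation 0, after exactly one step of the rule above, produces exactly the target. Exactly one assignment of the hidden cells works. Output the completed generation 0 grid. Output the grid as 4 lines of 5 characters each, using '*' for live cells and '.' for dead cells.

Answer: *.*..
.....
***.*
.....

Derivation:
Hidden generation-0 cells (in order): (0,3), (1,0), (2,0), (3,4).
A hidden cell only influences target cells in its own 3x3 neighborhood. Try each of the 2^4 = 16 assignments, step the completed generation 0 forward once under B3/S23, and compare with the target:
  (0,3)=. (1,0)=. (2,0)=. (3,4)=. -> step gives (1,0)='.' but target has '*' -> reject
  (0,3)=. (1,0)=. (2,0)=. (3,4)=* -> step gives (1,0)='.' but target has '*' -> reject
  (0,3)=. (1,0)=. (2,0)=* (3,4)=. -> step reproduces the target at every cell -> ACCEPT
  (0,3)=. (1,0)=. (2,0)=* (3,4)=* -> step gives (2,3)='*' but target has '.' -> reject
  (0,3)=. (1,0)=* (2,0)=. (3,4)=. -> step gives (0,1)='*' but target has '.' -> reject
  (0,3)=. (1,0)=* (2,0)=. (3,4)=* -> step gives (0,1)='*' but target has '.' -> reject
  (0,3)=. (1,0)=* (2,0)=* (3,4)=. -> step gives (0,1)='*' but target has '.' -> reject
  (0,3)=. (1,0)=* (2,0)=* (3,4)=* -> step gives (0,1)='*' but target has '.' -> reject
  (0,3)=* (1,0)=. (2,0)=. (3,4)=. -> step gives (1,0)='.' but target has '*' -> reject
  (0,3)=* (1,0)=. (2,0)=. (3,4)=* -> step gives (1,0)='.' but target has '*' -> reject
  (0,3)=* (1,0)=. (2,0)=* (3,4)=. -> step gives (1,2)='.' but target has '*' -> reject
  (0,3)=* (1,0)=. (2,0)=* (3,4)=* -> step gives (1,2)='.' but target has '*' -> reject
  (0,3)=* (1,0)=* (2,0)=. (3,4)=. -> step gives (0,1)='*' but target has '.' -> reject
  (0,3)=* (1,0)=* (2,0)=. (3,4)=* -> step gives (0,1)='*' but target has '.' -> reject
  (0,3)=* (1,0)=* (2,0)=* (3,4)=. -> step gives (0,1)='*' but target has '.' -> reject
  (0,3)=* (1,0)=* (2,0)=* (3,4)=* -> step gives (0,1)='*' but target has '.' -> reject
Unique solution: (0,3)=dead, (1,0)=dead, (2,0)=live, (3,4)=dead.
Check: live-neighbor counts of every cell in the completed generation 0:
02010
35331
12120
23221
Applying B3/S23 to generation 0 with these counts gives:
.....
*.**.
.*...
.*...
which matches the target exactly.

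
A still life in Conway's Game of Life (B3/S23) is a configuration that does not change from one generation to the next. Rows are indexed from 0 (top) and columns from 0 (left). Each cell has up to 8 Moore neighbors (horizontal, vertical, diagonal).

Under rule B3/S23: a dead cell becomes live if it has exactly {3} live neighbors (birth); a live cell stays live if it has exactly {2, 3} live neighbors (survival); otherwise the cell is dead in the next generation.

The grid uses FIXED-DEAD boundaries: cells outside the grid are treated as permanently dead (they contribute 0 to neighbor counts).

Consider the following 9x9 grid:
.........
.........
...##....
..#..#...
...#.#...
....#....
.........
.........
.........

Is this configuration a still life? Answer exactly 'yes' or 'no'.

Answer: yes

Derivation:
Compute generation 1 and compare to generation 0 (given above):
Generation 1:
.........
.........
...##....
..#..#...
...#.#...
....#....
.........
.........
.........
The grids are IDENTICAL -> still life.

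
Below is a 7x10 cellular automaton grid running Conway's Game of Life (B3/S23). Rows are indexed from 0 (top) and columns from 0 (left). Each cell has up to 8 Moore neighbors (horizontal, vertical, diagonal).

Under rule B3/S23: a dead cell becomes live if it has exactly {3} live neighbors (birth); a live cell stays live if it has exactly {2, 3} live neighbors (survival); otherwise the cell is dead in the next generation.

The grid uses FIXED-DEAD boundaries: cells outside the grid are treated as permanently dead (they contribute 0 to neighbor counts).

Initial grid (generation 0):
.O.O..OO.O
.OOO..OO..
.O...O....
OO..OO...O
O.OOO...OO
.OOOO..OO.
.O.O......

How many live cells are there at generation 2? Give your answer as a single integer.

Simulating step by step:
Generation 0 (given above): 31 live cells
Generation 1: 28 live cells
.O.O..OOO.
OO.OOO.OO.
...O.O....
O....O..OO
O......O.O
O......OOO
.O.OO.....
Generation 2: 31 live cells
OO.O.OO.O.
OO.O.O..O.
OOOO.O.O.O
....O.O.OO
OO....OO..
OO.....O.O
........O.
Population at generation 2: 31

Answer: 31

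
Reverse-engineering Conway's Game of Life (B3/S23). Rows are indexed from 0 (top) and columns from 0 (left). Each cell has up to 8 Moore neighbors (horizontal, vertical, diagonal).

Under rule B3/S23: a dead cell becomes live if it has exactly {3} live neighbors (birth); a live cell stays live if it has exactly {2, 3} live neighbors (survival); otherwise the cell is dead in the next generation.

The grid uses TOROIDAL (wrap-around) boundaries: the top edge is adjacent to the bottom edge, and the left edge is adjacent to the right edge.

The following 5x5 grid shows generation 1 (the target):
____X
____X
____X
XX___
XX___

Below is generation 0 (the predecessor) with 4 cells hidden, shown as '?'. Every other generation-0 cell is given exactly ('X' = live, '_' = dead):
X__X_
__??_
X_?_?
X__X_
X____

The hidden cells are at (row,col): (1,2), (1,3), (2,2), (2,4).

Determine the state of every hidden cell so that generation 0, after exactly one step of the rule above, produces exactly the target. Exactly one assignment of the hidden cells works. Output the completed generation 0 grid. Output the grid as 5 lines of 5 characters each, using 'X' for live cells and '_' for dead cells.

Answer: X__X_
_____
X____
X__X_
X____

Derivation:
Hidden generation-0 cells (in order): (1,2), (1,3), (2,2), (2,4).
A hidden cell only influences target cells in its own 3x3 neighborhood. Try each of the 2^4 = 16 assignments, step the completed generation 0 forward once under B3/S23, and compare with the target:
  (1,2)=_ (1,3)=_ (2,2)=_ (2,4)=_ -> step reproduces the target at every cell -> ACCEPT
  (1,2)=_ (1,3)=_ (2,2)=_ (2,4)=X -> step gives (1,0)='X' but target has '_' -> reject
  (1,2)=_ (1,3)=_ (2,2)=X (2,4)=_ -> step gives (1,1)='X' but target has '_' -> reject
  (1,2)=_ (1,3)=_ (2,2)=X (2,4)=X -> step gives (1,0)='X' but target has '_' -> reject
  (1,2)=_ (1,3)=X (2,2)=_ (2,4)=_ -> step gives (0,4)='_' but target has 'X' -> reject
  (1,2)=_ (1,3)=X (2,2)=_ (2,4)=X -> step gives (0,4)='_' but target has 'X' -> reject
  (1,2)=_ (1,3)=X (2,2)=X (2,4)=_ -> step gives (0,4)='_' but target has 'X' -> reject
  (1,2)=_ (1,3)=X (2,2)=X (2,4)=X -> step gives (0,4)='_' but target has 'X' -> reject
  (1,2)=X (1,3)=_ (2,2)=_ (2,4)=_ -> step gives (0,1)='X' but target has '_' -> reject
  (1,2)=X (1,3)=_ (2,2)=_ (2,4)=X -> step gives (0,1)='X' but target has '_' -> reject
  (1,2)=X (1,3)=_ (2,2)=X (2,4)=_ -> step gives (0,1)='X' but target has '_' -> reject
  (1,2)=X (1,3)=_ (2,2)=X (2,4)=X -> step gives (0,1)='X' but target has '_' -> reject
  (1,2)=X (1,3)=X (2,2)=_ (2,4)=_ -> step gives (0,1)='X' but target has '_' -> reject
  (1,2)=X (1,3)=X (2,2)=_ (2,4)=X -> step gives (0,1)='X' but target has '_' -> reject
  (1,2)=X (1,3)=X (2,2)=X (2,4)=_ -> step gives (0,1)='X' but target has '_' -> reject
  (1,2)=X (1,3)=X (2,2)=X (2,4)=X -> step gives (0,1)='X' but target has '_' -> reject
Unique solution: (1,2)=dead, (1,3)=dead, (2,2)=dead, (2,4)=dead.
Check: live-neighbor counts of every cell in the completed generation 0:
12103
22113
12113
23104
23225
Applying B3/S23 to generation 0 with these counts gives:
____X
____X
____X
XX___
XX___
which matches the target exactly.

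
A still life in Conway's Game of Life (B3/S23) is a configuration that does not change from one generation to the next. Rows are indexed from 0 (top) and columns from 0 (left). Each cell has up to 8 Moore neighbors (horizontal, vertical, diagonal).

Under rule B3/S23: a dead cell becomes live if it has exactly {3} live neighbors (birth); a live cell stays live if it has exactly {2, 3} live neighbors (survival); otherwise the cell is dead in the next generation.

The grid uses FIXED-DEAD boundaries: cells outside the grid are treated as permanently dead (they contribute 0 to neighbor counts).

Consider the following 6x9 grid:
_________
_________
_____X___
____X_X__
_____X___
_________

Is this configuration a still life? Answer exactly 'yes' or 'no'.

Compute generation 1 and compare to generation 0 (given above):
Generation 1:
_________
_________
_____X___
____X_X__
_____X___
_________
The grids are IDENTICAL -> still life.

Answer: yes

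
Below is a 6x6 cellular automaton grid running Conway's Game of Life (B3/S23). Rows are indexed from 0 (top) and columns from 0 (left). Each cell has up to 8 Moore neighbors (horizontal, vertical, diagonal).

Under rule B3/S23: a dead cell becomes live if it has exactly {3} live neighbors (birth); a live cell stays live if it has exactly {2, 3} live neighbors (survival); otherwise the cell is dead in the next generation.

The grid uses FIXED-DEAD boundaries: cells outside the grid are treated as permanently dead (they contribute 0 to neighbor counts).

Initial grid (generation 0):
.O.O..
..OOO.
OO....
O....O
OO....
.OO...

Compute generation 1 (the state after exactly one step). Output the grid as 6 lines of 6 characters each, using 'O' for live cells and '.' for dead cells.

Simulating step by step:
Generation 0 (given above): 13 live cells
Generation 1: 15 live cells
(generation 1 grid is the final answer)

Answer: ...OO.
O..OO.
OOOOO.
......
O.O...
OOO...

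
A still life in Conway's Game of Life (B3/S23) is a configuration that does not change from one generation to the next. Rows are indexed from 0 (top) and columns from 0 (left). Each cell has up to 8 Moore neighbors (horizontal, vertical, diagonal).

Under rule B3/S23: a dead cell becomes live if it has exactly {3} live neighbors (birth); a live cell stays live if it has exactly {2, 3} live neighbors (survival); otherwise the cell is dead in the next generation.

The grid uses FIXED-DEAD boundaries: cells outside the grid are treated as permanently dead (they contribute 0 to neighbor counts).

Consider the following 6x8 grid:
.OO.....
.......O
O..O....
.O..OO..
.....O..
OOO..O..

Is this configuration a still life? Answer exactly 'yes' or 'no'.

Compute generation 1 and compare to generation 0 (given above):
Generation 1:
........
.OO.....
....O...
....OO..
O.O..OO.
.O......
Cell (0,1) differs: gen0=1 vs gen1=0 -> NOT a still life.

Answer: no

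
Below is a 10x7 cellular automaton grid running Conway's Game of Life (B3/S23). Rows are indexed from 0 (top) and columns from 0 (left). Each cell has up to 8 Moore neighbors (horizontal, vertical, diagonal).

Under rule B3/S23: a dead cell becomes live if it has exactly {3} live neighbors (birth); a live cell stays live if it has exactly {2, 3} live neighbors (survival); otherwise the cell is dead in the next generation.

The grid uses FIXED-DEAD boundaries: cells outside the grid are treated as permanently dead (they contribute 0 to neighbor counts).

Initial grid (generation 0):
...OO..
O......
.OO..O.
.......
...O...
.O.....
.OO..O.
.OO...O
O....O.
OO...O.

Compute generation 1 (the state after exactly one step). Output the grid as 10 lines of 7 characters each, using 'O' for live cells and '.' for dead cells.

Simulating step by step:
Generation 0 (given above): 19 live cells
Generation 1: 18 live cells
(generation 1 grid is the final answer)

Answer: .......
.OOOO..
.O.....
..O....
.......
.O.....
O......
O.O..OO
O.O..OO
OO.....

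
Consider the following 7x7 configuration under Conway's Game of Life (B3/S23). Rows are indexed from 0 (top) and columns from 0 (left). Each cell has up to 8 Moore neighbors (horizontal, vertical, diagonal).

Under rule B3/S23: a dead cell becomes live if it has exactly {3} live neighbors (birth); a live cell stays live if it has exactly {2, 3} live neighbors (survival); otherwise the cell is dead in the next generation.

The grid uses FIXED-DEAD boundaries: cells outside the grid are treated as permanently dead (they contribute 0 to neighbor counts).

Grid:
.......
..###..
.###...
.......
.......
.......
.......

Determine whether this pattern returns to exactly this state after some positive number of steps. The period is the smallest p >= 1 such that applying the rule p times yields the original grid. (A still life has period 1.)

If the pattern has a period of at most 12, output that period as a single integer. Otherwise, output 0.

Answer: 2

Derivation:
Simulating and comparing each generation to the original:
Gen 0 (original, given above): 6 live cells
Gen 1: 6 live cells, differs from original
Gen 2: 6 live cells, MATCHES original -> period = 2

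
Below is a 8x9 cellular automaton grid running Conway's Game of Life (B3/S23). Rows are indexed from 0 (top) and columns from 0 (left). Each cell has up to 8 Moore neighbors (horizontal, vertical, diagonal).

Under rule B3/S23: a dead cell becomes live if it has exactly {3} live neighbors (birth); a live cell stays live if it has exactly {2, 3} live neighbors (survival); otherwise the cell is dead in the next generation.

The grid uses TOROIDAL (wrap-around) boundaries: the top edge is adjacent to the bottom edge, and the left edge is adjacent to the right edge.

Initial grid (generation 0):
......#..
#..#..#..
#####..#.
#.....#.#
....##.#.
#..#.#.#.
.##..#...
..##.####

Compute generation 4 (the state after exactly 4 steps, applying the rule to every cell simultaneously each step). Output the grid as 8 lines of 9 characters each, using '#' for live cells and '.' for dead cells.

Answer: ##....#.#
#.......#
#.#.....#
...###.##
.##..##..
..##.....
#....#...
#....###.

Derivation:
Simulating step by step:
Generation 0 (given above): 29 live cells
Generation 1: 38 live cells
..###...#
#..######
..######.
#.#...#..
#...##.#.
.###.#..#
##...#...
.#####.#.
Generation 2: 18 live cells
.........
##.......
#.#......
..#......
#...##.#.
..##.#..#
.....#..#
.....##.#
Generation 3: 24 live cells
#........
##.......
#.#......
...#....#
.##.###.#
#..#.#.##
#....#..#
.....###.
Generation 4: 26 live cells
(generation 4 grid is the final answer)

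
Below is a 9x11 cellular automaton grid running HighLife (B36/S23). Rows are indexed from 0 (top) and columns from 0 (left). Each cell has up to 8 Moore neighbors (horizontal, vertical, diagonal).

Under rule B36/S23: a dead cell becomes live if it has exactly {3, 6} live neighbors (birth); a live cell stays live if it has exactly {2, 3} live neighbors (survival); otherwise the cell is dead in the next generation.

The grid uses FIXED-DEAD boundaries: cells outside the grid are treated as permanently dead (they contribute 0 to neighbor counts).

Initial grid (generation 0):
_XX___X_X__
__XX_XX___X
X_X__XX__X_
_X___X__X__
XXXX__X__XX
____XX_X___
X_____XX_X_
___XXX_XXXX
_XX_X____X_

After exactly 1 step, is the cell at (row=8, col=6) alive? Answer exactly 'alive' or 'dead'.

Answer: dead

Derivation:
Simulating step by step:
Generation 0 (given above): 42 live cells
Generation 1: 51 live cells
_XXX_XXX___
___XX____X_
__XX___X_X_
___XXX_XX_X
XXXX__XXXX_
X_XXXX_X_XX
___X____XXX
_XXXXX_X__X
__X_XX___XX

Cell (8,6) at generation 1: 0 -> dead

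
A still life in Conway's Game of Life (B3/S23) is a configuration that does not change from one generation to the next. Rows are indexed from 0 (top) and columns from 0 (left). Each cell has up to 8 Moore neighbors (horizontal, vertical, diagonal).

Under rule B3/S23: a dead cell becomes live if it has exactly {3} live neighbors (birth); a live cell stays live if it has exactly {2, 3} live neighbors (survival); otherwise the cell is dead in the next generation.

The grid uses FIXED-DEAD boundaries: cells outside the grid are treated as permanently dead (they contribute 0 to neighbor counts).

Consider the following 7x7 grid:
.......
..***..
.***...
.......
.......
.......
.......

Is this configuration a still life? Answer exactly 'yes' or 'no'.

Answer: no

Derivation:
Compute generation 1 and compare to generation 0 (given above):
Generation 1:
...*...
.*..*..
.*..*..
..*....
.......
.......
.......
Cell (0,3) differs: gen0=0 vs gen1=1 -> NOT a still life.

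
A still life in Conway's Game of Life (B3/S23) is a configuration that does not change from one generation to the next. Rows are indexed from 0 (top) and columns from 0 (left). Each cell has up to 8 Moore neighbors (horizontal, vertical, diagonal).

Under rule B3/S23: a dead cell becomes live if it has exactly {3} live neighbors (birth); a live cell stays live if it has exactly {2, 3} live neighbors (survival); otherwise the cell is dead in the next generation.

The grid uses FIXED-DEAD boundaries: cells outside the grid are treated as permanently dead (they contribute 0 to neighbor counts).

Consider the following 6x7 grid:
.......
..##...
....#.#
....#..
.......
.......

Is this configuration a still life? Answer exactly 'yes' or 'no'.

Answer: no

Derivation:
Compute generation 1 and compare to generation 0 (given above):
Generation 1:
.......
...#...
....##.
.....#.
.......
.......
Cell (1,2) differs: gen0=1 vs gen1=0 -> NOT a still life.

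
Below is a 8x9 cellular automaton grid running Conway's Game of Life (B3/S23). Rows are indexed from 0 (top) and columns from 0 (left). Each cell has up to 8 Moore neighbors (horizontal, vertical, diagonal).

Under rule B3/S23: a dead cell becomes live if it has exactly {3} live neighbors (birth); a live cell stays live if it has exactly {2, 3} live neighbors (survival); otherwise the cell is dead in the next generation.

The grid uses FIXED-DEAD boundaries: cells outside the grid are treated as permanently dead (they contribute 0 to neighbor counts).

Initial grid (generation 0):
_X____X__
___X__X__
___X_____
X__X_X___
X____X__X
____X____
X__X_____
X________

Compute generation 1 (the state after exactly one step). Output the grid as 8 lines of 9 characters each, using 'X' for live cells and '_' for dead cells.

Simulating step by step:
Generation 0 (given above): 15 live cells
Generation 1: 5 live cells
(generation 1 grid is the final answer)

Answer: _________
__X______
__XX_____
_________
_____X___
____X____
_________
_________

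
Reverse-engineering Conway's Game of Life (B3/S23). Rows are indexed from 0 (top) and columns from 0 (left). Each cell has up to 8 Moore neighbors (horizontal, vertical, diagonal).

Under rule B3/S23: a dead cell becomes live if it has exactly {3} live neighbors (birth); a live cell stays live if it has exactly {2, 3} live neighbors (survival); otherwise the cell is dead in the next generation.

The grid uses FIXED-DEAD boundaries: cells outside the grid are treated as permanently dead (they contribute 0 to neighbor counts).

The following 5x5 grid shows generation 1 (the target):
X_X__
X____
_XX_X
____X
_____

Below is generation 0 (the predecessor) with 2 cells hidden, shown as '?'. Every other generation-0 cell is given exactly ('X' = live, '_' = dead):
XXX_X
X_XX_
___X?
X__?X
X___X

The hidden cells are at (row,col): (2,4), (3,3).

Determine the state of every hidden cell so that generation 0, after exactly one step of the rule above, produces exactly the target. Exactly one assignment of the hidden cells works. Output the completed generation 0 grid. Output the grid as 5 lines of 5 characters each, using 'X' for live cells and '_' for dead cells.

Hidden generation-0 cells (in order): (2,4), (3,3).
A hidden cell only influences target cells in its own 3x3 neighborhood. Try each of the 2^2 = 4 assignments, step the completed generation 0 forward once under B3/S23, and compare with the target:
  (2,4)=_ (3,3)=_ -> step gives (1,4)='X' but target has '_' -> reject
  (2,4)=_ (3,3)=X -> step gives (1,4)='X' but target has '_' -> reject
  (2,4)=X (3,3)=_ -> step reproduces the target at every cell -> ACCEPT
  (2,4)=X (3,3)=X -> step gives (2,2)='_' but target has 'X' -> reject
Unique solution: (2,4)=live, (3,3)=dead.
Check: live-neighbor counts of every cell in the completed generation 0:
24341
25454
23343
12143
12021
Applying B3/S23 to generation 0 with these counts gives:
X_X__
X____
_XX_X
____X
_____
which matches the target exactly.

Answer: XXX_X
X_XX_
___XX
X___X
X___X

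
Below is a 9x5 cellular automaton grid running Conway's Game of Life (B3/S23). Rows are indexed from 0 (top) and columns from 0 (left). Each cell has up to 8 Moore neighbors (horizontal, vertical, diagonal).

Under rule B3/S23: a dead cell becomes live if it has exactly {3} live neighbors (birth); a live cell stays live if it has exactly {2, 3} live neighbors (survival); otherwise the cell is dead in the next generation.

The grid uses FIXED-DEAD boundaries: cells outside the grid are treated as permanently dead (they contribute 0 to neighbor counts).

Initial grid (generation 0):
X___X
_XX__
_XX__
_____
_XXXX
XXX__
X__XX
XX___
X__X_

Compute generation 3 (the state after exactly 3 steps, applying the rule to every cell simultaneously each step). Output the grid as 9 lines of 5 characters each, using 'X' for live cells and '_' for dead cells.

Answer: _XX__
X__X_
X__X_
_X_X_
_____
_____
___XX
XXX__
___XX

Derivation:
Simulating step by step:
Generation 0 (given above): 20 live cells
Generation 1: 17 live cells
_X___
X_XX_
_XX__
_____
X__X_
X____
___X_
XXXXX
XX___
Generation 2: 17 live cells
_XX__
X__X_
_XXX_
_XX__
_____
_____
X__XX
X__XX
X__X_
Generation 3: 15 live cells
(generation 3 grid is the final answer)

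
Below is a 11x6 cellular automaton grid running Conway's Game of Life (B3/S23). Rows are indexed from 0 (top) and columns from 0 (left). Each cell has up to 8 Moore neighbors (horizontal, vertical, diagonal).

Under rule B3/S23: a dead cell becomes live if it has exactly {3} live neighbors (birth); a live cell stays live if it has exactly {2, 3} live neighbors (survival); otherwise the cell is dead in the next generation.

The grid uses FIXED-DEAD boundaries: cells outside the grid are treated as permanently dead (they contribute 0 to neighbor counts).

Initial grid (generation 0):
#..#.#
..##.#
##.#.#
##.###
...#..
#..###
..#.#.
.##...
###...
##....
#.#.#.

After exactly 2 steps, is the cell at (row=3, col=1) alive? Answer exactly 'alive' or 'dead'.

Answer: dead

Derivation:
Simulating step by step:
Generation 0 (given above): 32 live cells
Generation 1: 21 live cells
..##..
#..#.#
#....#
##.#.#
##....
..#..#
..#.##
#.....
......
...#..
#.....
Generation 2: 21 live cells
..###.
.###..
#.#..#
..#.#.
#...#.
..####
.#.###
......
......
......
......

Cell (3,1) at generation 2: 0 -> dead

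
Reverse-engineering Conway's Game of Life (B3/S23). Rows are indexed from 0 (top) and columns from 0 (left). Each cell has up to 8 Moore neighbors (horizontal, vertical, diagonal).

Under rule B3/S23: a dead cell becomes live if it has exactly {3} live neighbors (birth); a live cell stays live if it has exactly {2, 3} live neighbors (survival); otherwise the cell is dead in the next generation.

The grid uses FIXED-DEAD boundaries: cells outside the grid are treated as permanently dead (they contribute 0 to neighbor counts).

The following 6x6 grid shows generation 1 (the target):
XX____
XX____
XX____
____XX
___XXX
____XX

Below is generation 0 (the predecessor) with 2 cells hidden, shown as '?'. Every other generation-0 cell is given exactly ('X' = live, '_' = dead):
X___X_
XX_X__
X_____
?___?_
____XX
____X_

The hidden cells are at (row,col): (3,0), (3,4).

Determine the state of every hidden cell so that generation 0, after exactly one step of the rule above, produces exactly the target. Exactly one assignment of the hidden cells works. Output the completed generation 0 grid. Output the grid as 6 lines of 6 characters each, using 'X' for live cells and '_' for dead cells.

Hidden generation-0 cells (in order): (3,0), (3,4).
A hidden cell only influences target cells in its own 3x3 neighborhood. Try each of the 2^2 = 4 assignments, step the completed generation 0 forward once under B3/S23, and compare with the target:
  (3,0)=_ (3,4)=_ -> step gives (3,4)='_' but target has 'X' -> reject
  (3,0)=_ (3,4)=X -> step reproduces the target at every cell -> ACCEPT
  (3,0)=X (3,4)=_ -> step gives (2,1)='_' but target has 'X' -> reject
  (3,0)=X (3,4)=X -> step gives (2,1)='_' but target has 'X' -> reject
Unique solution: (3,0)=dead, (3,4)=live.
Check: live-neighbor counts of every cell in the completed generation 0:
232211
332121
232221
110223
000333
000223
Applying B3/S23 to generation 0 with these counts gives:
XX____
XX____
XX____
____XX
___XXX
____XX
which matches the target exactly.

Answer: X___X_
XX_X__
X_____
____X_
____XX
____X_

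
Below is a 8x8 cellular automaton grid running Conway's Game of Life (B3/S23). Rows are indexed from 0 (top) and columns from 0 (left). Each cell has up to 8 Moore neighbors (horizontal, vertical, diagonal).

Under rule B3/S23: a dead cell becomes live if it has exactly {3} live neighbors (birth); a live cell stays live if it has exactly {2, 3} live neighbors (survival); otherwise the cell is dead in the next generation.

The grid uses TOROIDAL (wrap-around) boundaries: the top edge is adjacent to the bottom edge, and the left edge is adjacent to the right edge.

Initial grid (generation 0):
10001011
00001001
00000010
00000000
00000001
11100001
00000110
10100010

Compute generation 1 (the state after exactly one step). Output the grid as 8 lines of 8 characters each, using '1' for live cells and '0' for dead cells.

Answer: 11010010
10000000
00000000
00000000
01000001
11000001
00100110
11000000

Derivation:
Simulating step by step:
Generation 0 (given above): 17 live cells
Generation 1: 15 live cells
(generation 1 grid is the final answer)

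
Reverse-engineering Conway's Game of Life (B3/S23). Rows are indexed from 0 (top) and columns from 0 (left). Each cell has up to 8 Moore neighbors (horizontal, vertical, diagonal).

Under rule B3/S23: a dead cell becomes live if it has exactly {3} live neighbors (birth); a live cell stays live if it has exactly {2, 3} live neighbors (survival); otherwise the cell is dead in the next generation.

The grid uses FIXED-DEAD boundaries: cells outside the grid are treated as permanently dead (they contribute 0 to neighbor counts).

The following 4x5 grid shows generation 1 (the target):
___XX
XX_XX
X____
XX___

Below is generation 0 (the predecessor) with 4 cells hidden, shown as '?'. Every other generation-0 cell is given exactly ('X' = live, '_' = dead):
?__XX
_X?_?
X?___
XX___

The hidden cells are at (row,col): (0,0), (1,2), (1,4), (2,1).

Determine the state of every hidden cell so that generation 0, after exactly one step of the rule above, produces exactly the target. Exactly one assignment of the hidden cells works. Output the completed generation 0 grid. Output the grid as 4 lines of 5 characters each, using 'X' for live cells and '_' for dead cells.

Hidden generation-0 cells (in order): (0,0), (1,2), (1,4), (2,1).
A hidden cell only influences target cells in its own 3x3 neighborhood. Try each of the 2^4 = 16 assignments, step the completed generation 0 forward once under B3/S23, and compare with the target:
  (0,0)=_ (1,2)=_ (1,4)=_ (2,1)=_ -> step gives (0,3)='_' but target has 'X' -> reject
  (0,0)=_ (1,2)=_ (1,4)=_ (2,1)=X -> step gives (0,3)='_' but target has 'X' -> reject
  (0,0)=_ (1,2)=_ (1,4)=X (2,1)=_ -> step gives (1,0)='_' but target has 'X' -> reject
  (0,0)=_ (1,2)=_ (1,4)=X (2,1)=X -> step gives (1,2)='X' but target has '_' -> reject
  (0,0)=_ (1,2)=X (1,4)=_ (2,1)=_ -> step gives (0,2)='X' but target has '_' -> reject
  (0,0)=_ (1,2)=X (1,4)=_ (2,1)=X -> step gives (0,2)='X' but target has '_' -> reject
  (0,0)=_ (1,2)=X (1,4)=X (2,1)=_ -> step gives (0,2)='X' but target has '_' -> reject
  (0,0)=_ (1,2)=X (1,4)=X (2,1)=X -> step gives (0,2)='X' but target has '_' -> reject
  (0,0)=X (1,2)=_ (1,4)=_ (2,1)=_ -> step gives (0,3)='_' but target has 'X' -> reject
  (0,0)=X (1,2)=_ (1,4)=_ (2,1)=X -> step gives (0,3)='_' but target has 'X' -> reject
  (0,0)=X (1,2)=_ (1,4)=X (2,1)=_ -> step reproduces the target at every cell -> ACCEPT
  (0,0)=X (1,2)=_ (1,4)=X (2,1)=X -> step gives (1,0)='_' but target has 'X' -> reject
  (0,0)=X (1,2)=X (1,4)=_ (2,1)=_ -> step gives (0,1)='X' but target has '_' -> reject
  (0,0)=X (1,2)=X (1,4)=_ (2,1)=X -> step gives (0,1)='X' but target has '_' -> reject
  (0,0)=X (1,2)=X (1,4)=X (2,1)=_ -> step gives (0,1)='X' but target has '_' -> reject
  (0,0)=X (1,2)=X (1,4)=X (2,1)=X -> step gives (0,1)='X' but target has '_' -> reject
Unique solution: (0,0)=live, (1,2)=dead, (1,4)=live, (2,1)=dead.
Check: live-neighbor counts of every cell in the completed generation 0:
12222
32232
34211
22100
Applying B3/S23 to generation 0 with these counts gives:
___XX
XX_XX
X____
XX___
which matches the target exactly.

Answer: X__XX
_X__X
X____
XX___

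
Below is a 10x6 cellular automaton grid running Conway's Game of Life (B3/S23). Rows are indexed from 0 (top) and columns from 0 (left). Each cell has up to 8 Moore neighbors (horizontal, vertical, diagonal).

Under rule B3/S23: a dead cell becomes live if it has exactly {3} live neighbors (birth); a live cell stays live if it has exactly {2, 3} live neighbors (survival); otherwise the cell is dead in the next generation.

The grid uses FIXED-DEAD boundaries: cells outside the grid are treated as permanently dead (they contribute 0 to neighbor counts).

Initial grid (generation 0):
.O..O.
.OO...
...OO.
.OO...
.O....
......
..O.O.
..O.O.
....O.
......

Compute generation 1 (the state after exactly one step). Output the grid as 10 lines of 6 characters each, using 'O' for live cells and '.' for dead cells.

Simulating step by step:
Generation 0 (given above): 14 live cells
Generation 1: 14 live cells
(generation 1 grid is the final answer)

Answer: .OO...
.OO.O.
...O..
.OOO..
.OO...
......
......
....OO
...O..
......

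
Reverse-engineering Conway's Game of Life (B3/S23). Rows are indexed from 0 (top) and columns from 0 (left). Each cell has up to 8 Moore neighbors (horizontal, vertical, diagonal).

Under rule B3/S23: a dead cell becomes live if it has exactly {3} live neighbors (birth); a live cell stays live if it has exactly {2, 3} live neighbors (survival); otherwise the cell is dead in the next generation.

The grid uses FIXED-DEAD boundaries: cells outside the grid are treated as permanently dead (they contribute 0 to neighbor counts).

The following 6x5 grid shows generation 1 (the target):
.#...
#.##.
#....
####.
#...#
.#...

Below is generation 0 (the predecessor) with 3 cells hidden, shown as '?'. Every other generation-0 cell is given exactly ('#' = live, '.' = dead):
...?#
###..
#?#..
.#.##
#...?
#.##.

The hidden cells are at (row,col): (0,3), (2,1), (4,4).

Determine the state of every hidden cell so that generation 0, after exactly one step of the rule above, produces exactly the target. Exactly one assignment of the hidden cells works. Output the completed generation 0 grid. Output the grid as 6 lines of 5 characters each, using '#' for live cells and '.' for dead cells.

Answer: ....#
###..
#.#..
.#.##
#....
#.##.

Derivation:
Hidden generation-0 cells (in order): (0,3), (2,1), (4,4).
A hidden cell only influences target cells in its own 3x3 neighborhood. Try each of the 2^3 = 8 assignments, step the completed generation 0 forward once under B3/S23, and compare with the target:
  (0,3)=. (2,1)=. (4,4)=. -> step reproduces the target at every cell -> ACCEPT
  (0,3)=. (2,1)=. (4,4)=# -> step gives (3,4)='#' but target has '.' -> reject
  (0,3)=. (2,1)=# (4,4)=. -> step gives (2,0)='.' but target has '#' -> reject
  (0,3)=. (2,1)=# (4,4)=# -> step gives (2,0)='.' but target has '#' -> reject
  (0,3)=# (2,1)=. (4,4)=. -> step gives (0,2)='#' but target has '.' -> reject
  (0,3)=# (2,1)=. (4,4)=# -> step gives (0,2)='#' but target has '.' -> reject
  (0,3)=# (2,1)=# (4,4)=. -> step gives (0,2)='#' but target has '.' -> reject
  (0,3)=# (2,1)=# (4,4)=# -> step gives (0,2)='#' but target has '.' -> reject
Unique solution: (0,3)=dead, (2,1)=dead, (4,4)=dead.
Check: live-neighbor counts of every cell in the completed generation 0:
23220
24231
36442
33321
24443
13111
Applying B3/S23 to generation 0 with these counts gives:
.#...
#.##.
#....
####.
#...#
.#...
which matches the target exactly.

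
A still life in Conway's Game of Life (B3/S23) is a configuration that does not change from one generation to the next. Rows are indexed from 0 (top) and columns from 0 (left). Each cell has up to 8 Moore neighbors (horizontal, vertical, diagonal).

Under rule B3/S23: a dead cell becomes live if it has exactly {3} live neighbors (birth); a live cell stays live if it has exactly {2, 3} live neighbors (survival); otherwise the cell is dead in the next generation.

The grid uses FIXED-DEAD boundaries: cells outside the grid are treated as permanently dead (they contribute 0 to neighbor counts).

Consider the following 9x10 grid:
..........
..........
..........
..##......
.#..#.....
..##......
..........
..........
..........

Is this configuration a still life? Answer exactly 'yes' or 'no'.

Compute generation 1 and compare to generation 0 (given above):
Generation 1:
..........
..........
..........
..##......
.#..#.....
..##......
..........
..........
..........
The grids are IDENTICAL -> still life.

Answer: yes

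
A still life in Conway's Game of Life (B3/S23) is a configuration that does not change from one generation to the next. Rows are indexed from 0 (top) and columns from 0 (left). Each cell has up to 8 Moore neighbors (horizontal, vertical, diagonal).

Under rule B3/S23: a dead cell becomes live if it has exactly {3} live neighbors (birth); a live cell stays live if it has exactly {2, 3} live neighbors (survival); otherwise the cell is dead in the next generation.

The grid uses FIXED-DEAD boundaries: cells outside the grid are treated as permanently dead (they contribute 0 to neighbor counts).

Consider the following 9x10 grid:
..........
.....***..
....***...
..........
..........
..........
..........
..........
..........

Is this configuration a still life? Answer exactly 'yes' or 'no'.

Compute generation 1 and compare to generation 0 (given above):
Generation 1:
......*...
....*..*..
....*..*..
.....*....
..........
..........
..........
..........
..........
Cell (0,6) differs: gen0=0 vs gen1=1 -> NOT a still life.

Answer: no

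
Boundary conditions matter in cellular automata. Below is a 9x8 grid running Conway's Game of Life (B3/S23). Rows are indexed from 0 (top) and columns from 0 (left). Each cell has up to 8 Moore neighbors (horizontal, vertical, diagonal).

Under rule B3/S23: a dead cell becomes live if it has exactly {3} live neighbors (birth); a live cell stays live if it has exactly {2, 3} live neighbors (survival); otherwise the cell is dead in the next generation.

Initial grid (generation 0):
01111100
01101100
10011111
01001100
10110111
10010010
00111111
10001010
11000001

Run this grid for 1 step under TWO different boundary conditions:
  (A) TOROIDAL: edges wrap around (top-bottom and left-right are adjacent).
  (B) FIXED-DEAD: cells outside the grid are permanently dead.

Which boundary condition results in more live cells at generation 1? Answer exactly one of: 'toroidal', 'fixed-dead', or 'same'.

Under TOROIDAL boundary, generation 1:
00000110
00000001
10000001
01000000
10110000
10000000
11100000
00101000
00000011
Population = 17

Under FIXED-DEAD boundary, generation 1:
01000100
10000000
10000000
11000000
10110001
00000000
01100001
10101000
11000000
Population = 18

Comparison: toroidal=17, fixed-dead=18 -> fixed-dead

Answer: fixed-dead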